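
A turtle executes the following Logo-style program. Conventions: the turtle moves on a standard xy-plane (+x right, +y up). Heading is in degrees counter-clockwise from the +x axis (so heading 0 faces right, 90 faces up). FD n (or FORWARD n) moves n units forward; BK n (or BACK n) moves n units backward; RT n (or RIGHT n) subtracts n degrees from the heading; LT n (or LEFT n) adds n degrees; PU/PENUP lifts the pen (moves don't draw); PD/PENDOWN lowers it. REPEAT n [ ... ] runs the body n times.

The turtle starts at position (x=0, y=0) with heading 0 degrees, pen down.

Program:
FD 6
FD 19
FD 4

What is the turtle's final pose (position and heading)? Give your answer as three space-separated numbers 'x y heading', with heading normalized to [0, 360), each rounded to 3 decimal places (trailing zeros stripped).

Executing turtle program step by step:
Start: pos=(0,0), heading=0, pen down
FD 6: (0,0) -> (6,0) [heading=0, draw]
FD 19: (6,0) -> (25,0) [heading=0, draw]
FD 4: (25,0) -> (29,0) [heading=0, draw]
Final: pos=(29,0), heading=0, 3 segment(s) drawn

Answer: 29 0 0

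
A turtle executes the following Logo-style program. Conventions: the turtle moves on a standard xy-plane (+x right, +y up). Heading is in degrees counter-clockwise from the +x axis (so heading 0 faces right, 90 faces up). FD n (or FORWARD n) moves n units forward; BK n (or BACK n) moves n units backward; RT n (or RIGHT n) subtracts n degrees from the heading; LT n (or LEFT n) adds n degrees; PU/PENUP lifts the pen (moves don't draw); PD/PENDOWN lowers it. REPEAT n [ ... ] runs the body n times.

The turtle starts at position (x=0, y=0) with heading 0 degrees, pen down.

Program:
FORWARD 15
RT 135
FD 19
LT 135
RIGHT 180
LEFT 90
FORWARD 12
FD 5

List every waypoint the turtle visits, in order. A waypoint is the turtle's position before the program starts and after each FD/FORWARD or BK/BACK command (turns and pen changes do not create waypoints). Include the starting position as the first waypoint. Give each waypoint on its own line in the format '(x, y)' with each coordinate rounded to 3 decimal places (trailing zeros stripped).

Executing turtle program step by step:
Start: pos=(0,0), heading=0, pen down
FD 15: (0,0) -> (15,0) [heading=0, draw]
RT 135: heading 0 -> 225
FD 19: (15,0) -> (1.565,-13.435) [heading=225, draw]
LT 135: heading 225 -> 0
RT 180: heading 0 -> 180
LT 90: heading 180 -> 270
FD 12: (1.565,-13.435) -> (1.565,-25.435) [heading=270, draw]
FD 5: (1.565,-25.435) -> (1.565,-30.435) [heading=270, draw]
Final: pos=(1.565,-30.435), heading=270, 4 segment(s) drawn
Waypoints (5 total):
(0, 0)
(15, 0)
(1.565, -13.435)
(1.565, -25.435)
(1.565, -30.435)

Answer: (0, 0)
(15, 0)
(1.565, -13.435)
(1.565, -25.435)
(1.565, -30.435)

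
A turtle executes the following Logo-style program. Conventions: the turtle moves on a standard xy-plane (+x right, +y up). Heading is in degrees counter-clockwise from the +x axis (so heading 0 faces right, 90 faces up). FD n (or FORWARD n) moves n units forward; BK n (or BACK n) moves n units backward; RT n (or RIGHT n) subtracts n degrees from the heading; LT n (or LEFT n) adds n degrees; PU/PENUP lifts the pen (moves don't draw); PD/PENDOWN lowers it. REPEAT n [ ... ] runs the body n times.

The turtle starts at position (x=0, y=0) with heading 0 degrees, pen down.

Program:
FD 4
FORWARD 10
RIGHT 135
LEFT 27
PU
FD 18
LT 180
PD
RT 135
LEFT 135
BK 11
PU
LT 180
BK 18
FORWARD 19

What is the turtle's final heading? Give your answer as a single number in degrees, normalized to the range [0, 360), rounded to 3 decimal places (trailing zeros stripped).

Answer: 252

Derivation:
Executing turtle program step by step:
Start: pos=(0,0), heading=0, pen down
FD 4: (0,0) -> (4,0) [heading=0, draw]
FD 10: (4,0) -> (14,0) [heading=0, draw]
RT 135: heading 0 -> 225
LT 27: heading 225 -> 252
PU: pen up
FD 18: (14,0) -> (8.438,-17.119) [heading=252, move]
LT 180: heading 252 -> 72
PD: pen down
RT 135: heading 72 -> 297
LT 135: heading 297 -> 72
BK 11: (8.438,-17.119) -> (5.039,-27.581) [heading=72, draw]
PU: pen up
LT 180: heading 72 -> 252
BK 18: (5.039,-27.581) -> (10.601,-10.462) [heading=252, move]
FD 19: (10.601,-10.462) -> (4.729,-28.532) [heading=252, move]
Final: pos=(4.729,-28.532), heading=252, 3 segment(s) drawn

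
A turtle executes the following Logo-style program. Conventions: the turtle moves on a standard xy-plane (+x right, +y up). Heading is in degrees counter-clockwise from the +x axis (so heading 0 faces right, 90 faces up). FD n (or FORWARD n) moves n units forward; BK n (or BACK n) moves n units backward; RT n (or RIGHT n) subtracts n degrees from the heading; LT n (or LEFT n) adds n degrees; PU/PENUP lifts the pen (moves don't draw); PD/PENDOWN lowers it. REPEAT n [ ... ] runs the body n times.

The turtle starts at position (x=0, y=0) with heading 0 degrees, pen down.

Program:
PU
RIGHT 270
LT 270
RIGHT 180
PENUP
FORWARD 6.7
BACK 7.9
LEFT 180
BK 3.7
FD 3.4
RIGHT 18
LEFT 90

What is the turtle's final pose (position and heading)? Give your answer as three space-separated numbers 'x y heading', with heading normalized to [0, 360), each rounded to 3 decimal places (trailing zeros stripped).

Executing turtle program step by step:
Start: pos=(0,0), heading=0, pen down
PU: pen up
RT 270: heading 0 -> 90
LT 270: heading 90 -> 0
RT 180: heading 0 -> 180
PU: pen up
FD 6.7: (0,0) -> (-6.7,0) [heading=180, move]
BK 7.9: (-6.7,0) -> (1.2,0) [heading=180, move]
LT 180: heading 180 -> 0
BK 3.7: (1.2,0) -> (-2.5,0) [heading=0, move]
FD 3.4: (-2.5,0) -> (0.9,0) [heading=0, move]
RT 18: heading 0 -> 342
LT 90: heading 342 -> 72
Final: pos=(0.9,0), heading=72, 0 segment(s) drawn

Answer: 0.9 0 72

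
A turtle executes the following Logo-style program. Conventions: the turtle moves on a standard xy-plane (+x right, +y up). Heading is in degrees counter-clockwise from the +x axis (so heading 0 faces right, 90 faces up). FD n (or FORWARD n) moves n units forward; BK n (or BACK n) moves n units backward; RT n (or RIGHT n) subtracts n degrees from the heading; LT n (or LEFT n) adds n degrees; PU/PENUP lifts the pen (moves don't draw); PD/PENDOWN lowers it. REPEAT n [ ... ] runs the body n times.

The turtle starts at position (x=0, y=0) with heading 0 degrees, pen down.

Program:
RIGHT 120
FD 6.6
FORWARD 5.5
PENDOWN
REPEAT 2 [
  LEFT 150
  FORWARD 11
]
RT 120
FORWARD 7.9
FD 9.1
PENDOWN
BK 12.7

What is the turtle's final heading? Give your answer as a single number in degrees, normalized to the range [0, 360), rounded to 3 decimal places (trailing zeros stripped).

Answer: 60

Derivation:
Executing turtle program step by step:
Start: pos=(0,0), heading=0, pen down
RT 120: heading 0 -> 240
FD 6.6: (0,0) -> (-3.3,-5.716) [heading=240, draw]
FD 5.5: (-3.3,-5.716) -> (-6.05,-10.479) [heading=240, draw]
PD: pen down
REPEAT 2 [
  -- iteration 1/2 --
  LT 150: heading 240 -> 30
  FD 11: (-6.05,-10.479) -> (3.476,-4.979) [heading=30, draw]
  -- iteration 2/2 --
  LT 150: heading 30 -> 180
  FD 11: (3.476,-4.979) -> (-7.524,-4.979) [heading=180, draw]
]
RT 120: heading 180 -> 60
FD 7.9: (-7.524,-4.979) -> (-3.574,1.863) [heading=60, draw]
FD 9.1: (-3.574,1.863) -> (0.976,9.744) [heading=60, draw]
PD: pen down
BK 12.7: (0.976,9.744) -> (-5.374,-1.255) [heading=60, draw]
Final: pos=(-5.374,-1.255), heading=60, 7 segment(s) drawn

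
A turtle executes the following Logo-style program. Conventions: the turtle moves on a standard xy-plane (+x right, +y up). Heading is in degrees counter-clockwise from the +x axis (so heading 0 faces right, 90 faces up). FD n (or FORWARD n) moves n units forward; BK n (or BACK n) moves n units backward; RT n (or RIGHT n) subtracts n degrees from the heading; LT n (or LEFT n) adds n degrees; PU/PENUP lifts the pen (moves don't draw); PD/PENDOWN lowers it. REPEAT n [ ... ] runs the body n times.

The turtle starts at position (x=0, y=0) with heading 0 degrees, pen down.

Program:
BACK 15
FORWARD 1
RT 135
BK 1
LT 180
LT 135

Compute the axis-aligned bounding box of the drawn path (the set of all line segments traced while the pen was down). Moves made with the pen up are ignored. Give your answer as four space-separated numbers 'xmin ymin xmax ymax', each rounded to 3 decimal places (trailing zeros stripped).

Executing turtle program step by step:
Start: pos=(0,0), heading=0, pen down
BK 15: (0,0) -> (-15,0) [heading=0, draw]
FD 1: (-15,0) -> (-14,0) [heading=0, draw]
RT 135: heading 0 -> 225
BK 1: (-14,0) -> (-13.293,0.707) [heading=225, draw]
LT 180: heading 225 -> 45
LT 135: heading 45 -> 180
Final: pos=(-13.293,0.707), heading=180, 3 segment(s) drawn

Segment endpoints: x in {-15, -14, -13.293, 0}, y in {0, 0.707}
xmin=-15, ymin=0, xmax=0, ymax=0.707

Answer: -15 0 0 0.707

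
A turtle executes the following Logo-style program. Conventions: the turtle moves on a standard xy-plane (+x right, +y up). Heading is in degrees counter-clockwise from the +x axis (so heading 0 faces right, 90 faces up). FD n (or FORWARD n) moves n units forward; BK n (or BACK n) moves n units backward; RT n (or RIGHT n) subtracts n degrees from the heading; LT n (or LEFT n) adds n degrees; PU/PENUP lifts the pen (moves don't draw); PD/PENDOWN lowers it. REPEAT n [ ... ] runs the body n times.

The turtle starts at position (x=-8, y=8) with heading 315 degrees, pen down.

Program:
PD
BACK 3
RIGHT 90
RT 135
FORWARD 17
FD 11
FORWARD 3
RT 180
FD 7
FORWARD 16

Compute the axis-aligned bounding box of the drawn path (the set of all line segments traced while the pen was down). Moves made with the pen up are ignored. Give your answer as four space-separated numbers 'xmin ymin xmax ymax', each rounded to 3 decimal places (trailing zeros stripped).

Answer: -10.121 8 -8 41.121

Derivation:
Executing turtle program step by step:
Start: pos=(-8,8), heading=315, pen down
PD: pen down
BK 3: (-8,8) -> (-10.121,10.121) [heading=315, draw]
RT 90: heading 315 -> 225
RT 135: heading 225 -> 90
FD 17: (-10.121,10.121) -> (-10.121,27.121) [heading=90, draw]
FD 11: (-10.121,27.121) -> (-10.121,38.121) [heading=90, draw]
FD 3: (-10.121,38.121) -> (-10.121,41.121) [heading=90, draw]
RT 180: heading 90 -> 270
FD 7: (-10.121,41.121) -> (-10.121,34.121) [heading=270, draw]
FD 16: (-10.121,34.121) -> (-10.121,18.121) [heading=270, draw]
Final: pos=(-10.121,18.121), heading=270, 6 segment(s) drawn

Segment endpoints: x in {-10.121, -10.121, -10.121, -8}, y in {8, 10.121, 18.121, 27.121, 34.121, 38.121, 41.121}
xmin=-10.121, ymin=8, xmax=-8, ymax=41.121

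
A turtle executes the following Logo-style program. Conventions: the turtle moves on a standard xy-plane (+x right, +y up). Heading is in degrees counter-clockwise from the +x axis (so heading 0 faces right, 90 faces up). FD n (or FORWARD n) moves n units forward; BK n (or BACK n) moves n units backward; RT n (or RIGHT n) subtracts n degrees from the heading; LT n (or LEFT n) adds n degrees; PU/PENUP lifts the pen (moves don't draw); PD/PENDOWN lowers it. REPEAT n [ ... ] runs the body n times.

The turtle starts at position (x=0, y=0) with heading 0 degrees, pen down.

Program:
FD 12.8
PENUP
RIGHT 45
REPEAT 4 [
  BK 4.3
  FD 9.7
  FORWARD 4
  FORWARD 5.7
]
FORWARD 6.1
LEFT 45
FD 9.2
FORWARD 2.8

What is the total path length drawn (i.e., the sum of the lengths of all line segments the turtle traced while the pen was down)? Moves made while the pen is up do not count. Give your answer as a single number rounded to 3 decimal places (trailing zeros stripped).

Executing turtle program step by step:
Start: pos=(0,0), heading=0, pen down
FD 12.8: (0,0) -> (12.8,0) [heading=0, draw]
PU: pen up
RT 45: heading 0 -> 315
REPEAT 4 [
  -- iteration 1/4 --
  BK 4.3: (12.8,0) -> (9.759,3.041) [heading=315, move]
  FD 9.7: (9.759,3.041) -> (16.618,-3.818) [heading=315, move]
  FD 4: (16.618,-3.818) -> (19.447,-6.647) [heading=315, move]
  FD 5.7: (19.447,-6.647) -> (23.477,-10.677) [heading=315, move]
  -- iteration 2/4 --
  BK 4.3: (23.477,-10.677) -> (20.437,-7.637) [heading=315, move]
  FD 9.7: (20.437,-7.637) -> (27.296,-14.496) [heading=315, move]
  FD 4: (27.296,-14.496) -> (30.124,-17.324) [heading=315, move]
  FD 5.7: (30.124,-17.324) -> (34.155,-21.355) [heading=315, move]
  -- iteration 3/4 --
  BK 4.3: (34.155,-21.355) -> (31.114,-18.314) [heading=315, move]
  FD 9.7: (31.114,-18.314) -> (37.973,-25.173) [heading=315, move]
  FD 4: (37.973,-25.173) -> (40.801,-28.001) [heading=315, move]
  FD 5.7: (40.801,-28.001) -> (44.832,-32.032) [heading=315, move]
  -- iteration 4/4 --
  BK 4.3: (44.832,-32.032) -> (41.791,-28.991) [heading=315, move]
  FD 9.7: (41.791,-28.991) -> (48.65,-35.85) [heading=315, move]
  FD 4: (48.65,-35.85) -> (51.479,-38.679) [heading=315, move]
  FD 5.7: (51.479,-38.679) -> (55.509,-42.709) [heading=315, move]
]
FD 6.1: (55.509,-42.709) -> (59.823,-47.023) [heading=315, move]
LT 45: heading 315 -> 0
FD 9.2: (59.823,-47.023) -> (69.023,-47.023) [heading=0, move]
FD 2.8: (69.023,-47.023) -> (71.823,-47.023) [heading=0, move]
Final: pos=(71.823,-47.023), heading=0, 1 segment(s) drawn

Segment lengths:
  seg 1: (0,0) -> (12.8,0), length = 12.8
Total = 12.8

Answer: 12.8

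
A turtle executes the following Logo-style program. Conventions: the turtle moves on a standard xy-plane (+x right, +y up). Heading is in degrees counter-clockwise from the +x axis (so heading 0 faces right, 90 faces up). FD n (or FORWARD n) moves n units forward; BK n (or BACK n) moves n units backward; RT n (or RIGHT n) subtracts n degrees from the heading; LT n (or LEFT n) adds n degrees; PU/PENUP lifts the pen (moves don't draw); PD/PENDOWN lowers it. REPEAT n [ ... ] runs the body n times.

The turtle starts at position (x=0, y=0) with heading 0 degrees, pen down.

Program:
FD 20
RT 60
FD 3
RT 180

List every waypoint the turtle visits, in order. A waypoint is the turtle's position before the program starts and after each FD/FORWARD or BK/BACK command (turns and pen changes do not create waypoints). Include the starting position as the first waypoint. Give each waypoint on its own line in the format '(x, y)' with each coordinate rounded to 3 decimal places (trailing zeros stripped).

Executing turtle program step by step:
Start: pos=(0,0), heading=0, pen down
FD 20: (0,0) -> (20,0) [heading=0, draw]
RT 60: heading 0 -> 300
FD 3: (20,0) -> (21.5,-2.598) [heading=300, draw]
RT 180: heading 300 -> 120
Final: pos=(21.5,-2.598), heading=120, 2 segment(s) drawn
Waypoints (3 total):
(0, 0)
(20, 0)
(21.5, -2.598)

Answer: (0, 0)
(20, 0)
(21.5, -2.598)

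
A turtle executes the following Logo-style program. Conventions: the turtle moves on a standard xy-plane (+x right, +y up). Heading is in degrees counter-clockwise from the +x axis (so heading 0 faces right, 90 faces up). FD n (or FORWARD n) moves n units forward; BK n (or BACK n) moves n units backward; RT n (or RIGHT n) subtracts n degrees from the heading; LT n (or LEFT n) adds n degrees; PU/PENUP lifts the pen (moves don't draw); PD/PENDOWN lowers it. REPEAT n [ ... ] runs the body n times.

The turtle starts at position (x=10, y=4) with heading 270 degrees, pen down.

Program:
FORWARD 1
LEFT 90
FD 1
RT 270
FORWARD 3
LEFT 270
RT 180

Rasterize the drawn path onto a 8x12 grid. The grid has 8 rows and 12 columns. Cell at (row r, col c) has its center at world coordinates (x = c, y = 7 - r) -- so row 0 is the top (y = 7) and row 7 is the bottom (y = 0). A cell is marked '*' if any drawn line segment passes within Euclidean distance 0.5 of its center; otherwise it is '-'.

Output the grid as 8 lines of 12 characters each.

Segment 0: (10,4) -> (10,3)
Segment 1: (10,3) -> (11,3)
Segment 2: (11,3) -> (11,6)

Answer: ------------
-----------*
-----------*
----------**
----------**
------------
------------
------------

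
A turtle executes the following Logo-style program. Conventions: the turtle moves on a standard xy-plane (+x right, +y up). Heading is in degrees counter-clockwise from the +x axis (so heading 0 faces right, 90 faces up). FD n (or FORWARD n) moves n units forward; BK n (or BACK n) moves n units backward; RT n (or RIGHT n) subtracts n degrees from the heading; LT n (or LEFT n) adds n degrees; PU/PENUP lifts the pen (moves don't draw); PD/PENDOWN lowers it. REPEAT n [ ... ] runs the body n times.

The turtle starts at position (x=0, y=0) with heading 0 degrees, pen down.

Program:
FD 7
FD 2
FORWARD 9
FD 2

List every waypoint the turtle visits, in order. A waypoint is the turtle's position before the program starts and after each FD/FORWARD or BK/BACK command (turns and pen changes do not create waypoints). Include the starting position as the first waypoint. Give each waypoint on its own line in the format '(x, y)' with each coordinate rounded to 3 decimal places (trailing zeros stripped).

Executing turtle program step by step:
Start: pos=(0,0), heading=0, pen down
FD 7: (0,0) -> (7,0) [heading=0, draw]
FD 2: (7,0) -> (9,0) [heading=0, draw]
FD 9: (9,0) -> (18,0) [heading=0, draw]
FD 2: (18,0) -> (20,0) [heading=0, draw]
Final: pos=(20,0), heading=0, 4 segment(s) drawn
Waypoints (5 total):
(0, 0)
(7, 0)
(9, 0)
(18, 0)
(20, 0)

Answer: (0, 0)
(7, 0)
(9, 0)
(18, 0)
(20, 0)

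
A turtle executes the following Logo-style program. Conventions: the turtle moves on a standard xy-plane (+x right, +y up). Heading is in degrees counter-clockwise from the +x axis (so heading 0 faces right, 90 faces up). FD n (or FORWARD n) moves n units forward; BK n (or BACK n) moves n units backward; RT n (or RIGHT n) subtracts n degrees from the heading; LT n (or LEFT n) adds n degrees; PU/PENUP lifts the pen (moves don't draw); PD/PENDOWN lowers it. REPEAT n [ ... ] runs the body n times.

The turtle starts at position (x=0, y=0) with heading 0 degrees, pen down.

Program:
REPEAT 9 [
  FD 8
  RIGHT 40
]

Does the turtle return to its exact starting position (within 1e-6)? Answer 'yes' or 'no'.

Answer: yes

Derivation:
Executing turtle program step by step:
Start: pos=(0,0), heading=0, pen down
REPEAT 9 [
  -- iteration 1/9 --
  FD 8: (0,0) -> (8,0) [heading=0, draw]
  RT 40: heading 0 -> 320
  -- iteration 2/9 --
  FD 8: (8,0) -> (14.128,-5.142) [heading=320, draw]
  RT 40: heading 320 -> 280
  -- iteration 3/9 --
  FD 8: (14.128,-5.142) -> (15.518,-13.021) [heading=280, draw]
  RT 40: heading 280 -> 240
  -- iteration 4/9 --
  FD 8: (15.518,-13.021) -> (11.518,-19.949) [heading=240, draw]
  RT 40: heading 240 -> 200
  -- iteration 5/9 --
  FD 8: (11.518,-19.949) -> (4,-22.685) [heading=200, draw]
  RT 40: heading 200 -> 160
  -- iteration 6/9 --
  FD 8: (4,-22.685) -> (-3.518,-19.949) [heading=160, draw]
  RT 40: heading 160 -> 120
  -- iteration 7/9 --
  FD 8: (-3.518,-19.949) -> (-7.518,-13.021) [heading=120, draw]
  RT 40: heading 120 -> 80
  -- iteration 8/9 --
  FD 8: (-7.518,-13.021) -> (-6.128,-5.142) [heading=80, draw]
  RT 40: heading 80 -> 40
  -- iteration 9/9 --
  FD 8: (-6.128,-5.142) -> (0,0) [heading=40, draw]
  RT 40: heading 40 -> 0
]
Final: pos=(0,0), heading=0, 9 segment(s) drawn

Start position: (0, 0)
Final position: (0, 0)
Distance = 0; < 1e-6 -> CLOSED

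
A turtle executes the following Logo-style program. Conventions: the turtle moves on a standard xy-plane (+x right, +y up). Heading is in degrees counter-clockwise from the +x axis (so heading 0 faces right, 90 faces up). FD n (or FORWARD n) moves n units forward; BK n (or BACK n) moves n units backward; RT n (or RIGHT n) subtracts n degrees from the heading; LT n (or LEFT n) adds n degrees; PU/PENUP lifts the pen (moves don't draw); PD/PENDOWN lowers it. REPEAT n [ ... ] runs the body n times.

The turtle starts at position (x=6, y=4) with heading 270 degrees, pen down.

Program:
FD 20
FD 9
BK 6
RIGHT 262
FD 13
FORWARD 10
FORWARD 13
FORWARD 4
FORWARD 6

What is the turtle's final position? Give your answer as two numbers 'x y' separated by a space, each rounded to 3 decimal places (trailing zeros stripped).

Executing turtle program step by step:
Start: pos=(6,4), heading=270, pen down
FD 20: (6,4) -> (6,-16) [heading=270, draw]
FD 9: (6,-16) -> (6,-25) [heading=270, draw]
BK 6: (6,-25) -> (6,-19) [heading=270, draw]
RT 262: heading 270 -> 8
FD 13: (6,-19) -> (18.873,-17.191) [heading=8, draw]
FD 10: (18.873,-17.191) -> (28.776,-15.799) [heading=8, draw]
FD 13: (28.776,-15.799) -> (41.65,-13.99) [heading=8, draw]
FD 4: (41.65,-13.99) -> (45.611,-13.433) [heading=8, draw]
FD 6: (45.611,-13.433) -> (51.552,-12.598) [heading=8, draw]
Final: pos=(51.552,-12.598), heading=8, 8 segment(s) drawn

Answer: 51.552 -12.598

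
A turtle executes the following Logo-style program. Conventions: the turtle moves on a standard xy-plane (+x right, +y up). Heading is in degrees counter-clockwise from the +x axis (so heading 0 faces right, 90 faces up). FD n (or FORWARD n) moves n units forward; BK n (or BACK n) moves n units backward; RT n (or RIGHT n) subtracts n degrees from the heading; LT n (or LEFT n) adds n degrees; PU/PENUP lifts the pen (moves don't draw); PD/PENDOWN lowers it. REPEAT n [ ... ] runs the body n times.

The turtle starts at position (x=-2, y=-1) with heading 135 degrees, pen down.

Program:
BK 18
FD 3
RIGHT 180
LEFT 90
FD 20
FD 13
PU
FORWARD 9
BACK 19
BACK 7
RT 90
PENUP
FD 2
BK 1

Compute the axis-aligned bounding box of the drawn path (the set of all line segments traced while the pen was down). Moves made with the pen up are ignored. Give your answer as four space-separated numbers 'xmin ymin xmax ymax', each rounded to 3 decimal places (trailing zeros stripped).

Answer: -2 -13.728 31.941 11.728

Derivation:
Executing turtle program step by step:
Start: pos=(-2,-1), heading=135, pen down
BK 18: (-2,-1) -> (10.728,-13.728) [heading=135, draw]
FD 3: (10.728,-13.728) -> (8.607,-11.607) [heading=135, draw]
RT 180: heading 135 -> 315
LT 90: heading 315 -> 45
FD 20: (8.607,-11.607) -> (22.749,2.536) [heading=45, draw]
FD 13: (22.749,2.536) -> (31.941,11.728) [heading=45, draw]
PU: pen up
FD 9: (31.941,11.728) -> (38.305,18.092) [heading=45, move]
BK 19: (38.305,18.092) -> (24.87,4.657) [heading=45, move]
BK 7: (24.87,4.657) -> (19.92,-0.293) [heading=45, move]
RT 90: heading 45 -> 315
PU: pen up
FD 2: (19.92,-0.293) -> (21.335,-1.707) [heading=315, move]
BK 1: (21.335,-1.707) -> (20.627,-1) [heading=315, move]
Final: pos=(20.627,-1), heading=315, 4 segment(s) drawn

Segment endpoints: x in {-2, 8.607, 10.728, 22.749, 31.941}, y in {-13.728, -11.607, -1, 2.536, 11.728}
xmin=-2, ymin=-13.728, xmax=31.941, ymax=11.728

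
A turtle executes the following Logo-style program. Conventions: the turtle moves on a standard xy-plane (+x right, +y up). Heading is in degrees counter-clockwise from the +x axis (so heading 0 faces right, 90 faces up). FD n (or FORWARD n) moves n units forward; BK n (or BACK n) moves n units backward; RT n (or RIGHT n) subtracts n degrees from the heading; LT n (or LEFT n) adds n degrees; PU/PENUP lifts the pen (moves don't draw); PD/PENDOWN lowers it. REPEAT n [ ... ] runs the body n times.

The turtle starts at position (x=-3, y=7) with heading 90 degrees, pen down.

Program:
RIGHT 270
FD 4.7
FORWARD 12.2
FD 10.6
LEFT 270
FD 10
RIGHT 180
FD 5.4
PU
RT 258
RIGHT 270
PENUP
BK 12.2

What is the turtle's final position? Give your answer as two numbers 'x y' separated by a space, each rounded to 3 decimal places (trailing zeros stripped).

Executing turtle program step by step:
Start: pos=(-3,7), heading=90, pen down
RT 270: heading 90 -> 180
FD 4.7: (-3,7) -> (-7.7,7) [heading=180, draw]
FD 12.2: (-7.7,7) -> (-19.9,7) [heading=180, draw]
FD 10.6: (-19.9,7) -> (-30.5,7) [heading=180, draw]
LT 270: heading 180 -> 90
FD 10: (-30.5,7) -> (-30.5,17) [heading=90, draw]
RT 180: heading 90 -> 270
FD 5.4: (-30.5,17) -> (-30.5,11.6) [heading=270, draw]
PU: pen up
RT 258: heading 270 -> 12
RT 270: heading 12 -> 102
PU: pen up
BK 12.2: (-30.5,11.6) -> (-27.963,-0.333) [heading=102, move]
Final: pos=(-27.963,-0.333), heading=102, 5 segment(s) drawn

Answer: -27.963 -0.333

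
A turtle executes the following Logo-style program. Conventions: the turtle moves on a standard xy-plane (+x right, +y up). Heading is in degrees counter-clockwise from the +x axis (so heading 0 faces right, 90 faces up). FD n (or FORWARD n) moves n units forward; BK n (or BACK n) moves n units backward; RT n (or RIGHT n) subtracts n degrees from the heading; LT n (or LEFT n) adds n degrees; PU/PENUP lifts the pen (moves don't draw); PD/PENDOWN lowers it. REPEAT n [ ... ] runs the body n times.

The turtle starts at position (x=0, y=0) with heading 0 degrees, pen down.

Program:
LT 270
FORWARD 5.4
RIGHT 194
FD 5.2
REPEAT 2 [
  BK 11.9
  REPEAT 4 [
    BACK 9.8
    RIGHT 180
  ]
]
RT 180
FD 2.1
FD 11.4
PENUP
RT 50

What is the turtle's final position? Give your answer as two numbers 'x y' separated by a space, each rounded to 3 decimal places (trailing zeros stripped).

Answer: -7.766 -36.546

Derivation:
Executing turtle program step by step:
Start: pos=(0,0), heading=0, pen down
LT 270: heading 0 -> 270
FD 5.4: (0,0) -> (0,-5.4) [heading=270, draw]
RT 194: heading 270 -> 76
FD 5.2: (0,-5.4) -> (1.258,-0.354) [heading=76, draw]
REPEAT 2 [
  -- iteration 1/2 --
  BK 11.9: (1.258,-0.354) -> (-1.621,-11.901) [heading=76, draw]
  REPEAT 4 [
    -- iteration 1/4 --
    BK 9.8: (-1.621,-11.901) -> (-3.992,-21.41) [heading=76, draw]
    RT 180: heading 76 -> 256
    -- iteration 2/4 --
    BK 9.8: (-3.992,-21.41) -> (-1.621,-11.901) [heading=256, draw]
    RT 180: heading 256 -> 76
    -- iteration 3/4 --
    BK 9.8: (-1.621,-11.901) -> (-3.992,-21.41) [heading=76, draw]
    RT 180: heading 76 -> 256
    -- iteration 4/4 --
    BK 9.8: (-3.992,-21.41) -> (-1.621,-11.901) [heading=256, draw]
    RT 180: heading 256 -> 76
  ]
  -- iteration 2/2 --
  BK 11.9: (-1.621,-11.901) -> (-4.5,-23.448) [heading=76, draw]
  REPEAT 4 [
    -- iteration 1/4 --
    BK 9.8: (-4.5,-23.448) -> (-6.871,-32.956) [heading=76, draw]
    RT 180: heading 76 -> 256
    -- iteration 2/4 --
    BK 9.8: (-6.871,-32.956) -> (-4.5,-23.448) [heading=256, draw]
    RT 180: heading 256 -> 76
    -- iteration 3/4 --
    BK 9.8: (-4.5,-23.448) -> (-6.871,-32.956) [heading=76, draw]
    RT 180: heading 76 -> 256
    -- iteration 4/4 --
    BK 9.8: (-6.871,-32.956) -> (-4.5,-23.448) [heading=256, draw]
    RT 180: heading 256 -> 76
  ]
]
RT 180: heading 76 -> 256
FD 2.1: (-4.5,-23.448) -> (-5.008,-25.485) [heading=256, draw]
FD 11.4: (-5.008,-25.485) -> (-7.766,-36.546) [heading=256, draw]
PU: pen up
RT 50: heading 256 -> 206
Final: pos=(-7.766,-36.546), heading=206, 14 segment(s) drawn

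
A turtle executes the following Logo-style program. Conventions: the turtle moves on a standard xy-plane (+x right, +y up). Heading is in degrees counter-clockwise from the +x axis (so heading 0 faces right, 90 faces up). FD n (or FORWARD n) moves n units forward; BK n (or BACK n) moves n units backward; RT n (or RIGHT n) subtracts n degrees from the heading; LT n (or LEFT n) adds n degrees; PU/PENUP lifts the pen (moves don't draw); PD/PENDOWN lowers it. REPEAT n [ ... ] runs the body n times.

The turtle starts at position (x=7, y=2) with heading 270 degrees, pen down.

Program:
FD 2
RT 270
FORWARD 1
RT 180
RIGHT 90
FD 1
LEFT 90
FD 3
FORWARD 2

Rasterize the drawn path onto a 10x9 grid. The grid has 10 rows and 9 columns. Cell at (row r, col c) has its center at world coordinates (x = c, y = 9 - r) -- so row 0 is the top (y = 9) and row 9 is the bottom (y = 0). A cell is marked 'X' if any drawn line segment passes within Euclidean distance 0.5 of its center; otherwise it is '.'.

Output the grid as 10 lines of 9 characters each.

Segment 0: (7,2) -> (7,0)
Segment 1: (7,0) -> (8,0)
Segment 2: (8,0) -> (8,1)
Segment 3: (8,1) -> (5,1)
Segment 4: (5,1) -> (3,1)

Answer: .........
.........
.........
.........
.........
.........
.........
.......X.
...XXXXXX
.......XX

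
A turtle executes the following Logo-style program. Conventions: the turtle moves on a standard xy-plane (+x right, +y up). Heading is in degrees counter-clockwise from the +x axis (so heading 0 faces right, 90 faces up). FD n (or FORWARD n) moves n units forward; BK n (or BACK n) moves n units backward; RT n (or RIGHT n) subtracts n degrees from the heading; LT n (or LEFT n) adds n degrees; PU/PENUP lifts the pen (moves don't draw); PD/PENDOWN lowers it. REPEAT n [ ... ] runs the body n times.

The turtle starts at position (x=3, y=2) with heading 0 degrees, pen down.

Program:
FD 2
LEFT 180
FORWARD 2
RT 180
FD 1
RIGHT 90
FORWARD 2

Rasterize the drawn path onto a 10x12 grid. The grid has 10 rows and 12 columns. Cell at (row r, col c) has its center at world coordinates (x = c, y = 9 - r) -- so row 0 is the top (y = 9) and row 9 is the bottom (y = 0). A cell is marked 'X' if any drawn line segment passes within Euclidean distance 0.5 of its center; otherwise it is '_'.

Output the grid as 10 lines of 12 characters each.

Segment 0: (3,2) -> (5,2)
Segment 1: (5,2) -> (3,2)
Segment 2: (3,2) -> (4,2)
Segment 3: (4,2) -> (4,0)

Answer: ____________
____________
____________
____________
____________
____________
____________
___XXX______
____X_______
____X_______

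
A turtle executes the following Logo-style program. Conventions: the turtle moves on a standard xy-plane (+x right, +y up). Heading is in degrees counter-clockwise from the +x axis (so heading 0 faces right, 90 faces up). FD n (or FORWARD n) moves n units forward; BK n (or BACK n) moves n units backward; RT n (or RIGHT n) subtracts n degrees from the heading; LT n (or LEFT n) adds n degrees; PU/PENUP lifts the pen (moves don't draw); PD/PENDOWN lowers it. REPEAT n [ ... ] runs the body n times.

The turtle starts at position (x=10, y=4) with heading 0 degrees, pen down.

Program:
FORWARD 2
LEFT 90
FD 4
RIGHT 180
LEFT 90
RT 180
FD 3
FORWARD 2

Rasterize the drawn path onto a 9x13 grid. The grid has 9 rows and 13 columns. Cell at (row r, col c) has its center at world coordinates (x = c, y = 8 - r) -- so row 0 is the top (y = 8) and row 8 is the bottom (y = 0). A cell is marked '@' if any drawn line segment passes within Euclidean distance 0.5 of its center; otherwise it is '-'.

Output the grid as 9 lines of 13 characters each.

Segment 0: (10,4) -> (12,4)
Segment 1: (12,4) -> (12,8)
Segment 2: (12,8) -> (9,8)
Segment 3: (9,8) -> (7,8)

Answer: -------@@@@@@
------------@
------------@
------------@
----------@@@
-------------
-------------
-------------
-------------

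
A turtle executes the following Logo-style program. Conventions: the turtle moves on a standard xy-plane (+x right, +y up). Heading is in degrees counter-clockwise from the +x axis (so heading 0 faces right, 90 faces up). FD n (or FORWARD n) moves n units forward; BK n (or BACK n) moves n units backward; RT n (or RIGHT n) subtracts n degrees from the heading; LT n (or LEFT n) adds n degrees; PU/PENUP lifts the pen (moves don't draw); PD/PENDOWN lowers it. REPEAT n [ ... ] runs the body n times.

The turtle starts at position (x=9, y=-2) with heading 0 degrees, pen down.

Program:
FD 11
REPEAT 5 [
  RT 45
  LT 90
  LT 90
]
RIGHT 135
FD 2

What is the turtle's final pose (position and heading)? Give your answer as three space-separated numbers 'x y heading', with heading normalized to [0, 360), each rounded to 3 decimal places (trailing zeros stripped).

Answer: 18 -2 180

Derivation:
Executing turtle program step by step:
Start: pos=(9,-2), heading=0, pen down
FD 11: (9,-2) -> (20,-2) [heading=0, draw]
REPEAT 5 [
  -- iteration 1/5 --
  RT 45: heading 0 -> 315
  LT 90: heading 315 -> 45
  LT 90: heading 45 -> 135
  -- iteration 2/5 --
  RT 45: heading 135 -> 90
  LT 90: heading 90 -> 180
  LT 90: heading 180 -> 270
  -- iteration 3/5 --
  RT 45: heading 270 -> 225
  LT 90: heading 225 -> 315
  LT 90: heading 315 -> 45
  -- iteration 4/5 --
  RT 45: heading 45 -> 0
  LT 90: heading 0 -> 90
  LT 90: heading 90 -> 180
  -- iteration 5/5 --
  RT 45: heading 180 -> 135
  LT 90: heading 135 -> 225
  LT 90: heading 225 -> 315
]
RT 135: heading 315 -> 180
FD 2: (20,-2) -> (18,-2) [heading=180, draw]
Final: pos=(18,-2), heading=180, 2 segment(s) drawn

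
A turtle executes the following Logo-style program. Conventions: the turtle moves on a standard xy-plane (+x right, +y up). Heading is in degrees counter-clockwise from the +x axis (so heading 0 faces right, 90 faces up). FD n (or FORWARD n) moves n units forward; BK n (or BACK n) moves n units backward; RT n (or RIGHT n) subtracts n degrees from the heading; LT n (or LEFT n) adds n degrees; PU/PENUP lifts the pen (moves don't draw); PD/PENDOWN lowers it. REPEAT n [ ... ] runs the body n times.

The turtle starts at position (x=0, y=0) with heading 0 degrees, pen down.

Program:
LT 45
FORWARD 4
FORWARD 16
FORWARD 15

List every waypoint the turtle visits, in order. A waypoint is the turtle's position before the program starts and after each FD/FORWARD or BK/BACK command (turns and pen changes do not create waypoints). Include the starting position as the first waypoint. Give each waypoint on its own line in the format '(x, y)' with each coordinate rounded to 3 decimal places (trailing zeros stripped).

Answer: (0, 0)
(2.828, 2.828)
(14.142, 14.142)
(24.749, 24.749)

Derivation:
Executing turtle program step by step:
Start: pos=(0,0), heading=0, pen down
LT 45: heading 0 -> 45
FD 4: (0,0) -> (2.828,2.828) [heading=45, draw]
FD 16: (2.828,2.828) -> (14.142,14.142) [heading=45, draw]
FD 15: (14.142,14.142) -> (24.749,24.749) [heading=45, draw]
Final: pos=(24.749,24.749), heading=45, 3 segment(s) drawn
Waypoints (4 total):
(0, 0)
(2.828, 2.828)
(14.142, 14.142)
(24.749, 24.749)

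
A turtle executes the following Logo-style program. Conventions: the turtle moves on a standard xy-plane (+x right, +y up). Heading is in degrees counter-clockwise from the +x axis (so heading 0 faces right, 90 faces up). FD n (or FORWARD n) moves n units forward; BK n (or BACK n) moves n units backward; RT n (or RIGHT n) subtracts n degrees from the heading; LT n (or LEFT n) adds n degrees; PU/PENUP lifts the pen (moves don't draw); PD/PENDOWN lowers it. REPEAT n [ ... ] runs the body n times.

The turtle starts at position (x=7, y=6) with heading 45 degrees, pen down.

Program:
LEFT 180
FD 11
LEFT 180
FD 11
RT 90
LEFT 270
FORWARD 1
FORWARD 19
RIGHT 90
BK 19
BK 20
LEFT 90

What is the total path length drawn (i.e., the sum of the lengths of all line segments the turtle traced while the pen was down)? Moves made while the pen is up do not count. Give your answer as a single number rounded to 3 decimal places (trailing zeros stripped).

Answer: 81

Derivation:
Executing turtle program step by step:
Start: pos=(7,6), heading=45, pen down
LT 180: heading 45 -> 225
FD 11: (7,6) -> (-0.778,-1.778) [heading=225, draw]
LT 180: heading 225 -> 45
FD 11: (-0.778,-1.778) -> (7,6) [heading=45, draw]
RT 90: heading 45 -> 315
LT 270: heading 315 -> 225
FD 1: (7,6) -> (6.293,5.293) [heading=225, draw]
FD 19: (6.293,5.293) -> (-7.142,-8.142) [heading=225, draw]
RT 90: heading 225 -> 135
BK 19: (-7.142,-8.142) -> (6.293,-21.577) [heading=135, draw]
BK 20: (6.293,-21.577) -> (20.435,-35.719) [heading=135, draw]
LT 90: heading 135 -> 225
Final: pos=(20.435,-35.719), heading=225, 6 segment(s) drawn

Segment lengths:
  seg 1: (7,6) -> (-0.778,-1.778), length = 11
  seg 2: (-0.778,-1.778) -> (7,6), length = 11
  seg 3: (7,6) -> (6.293,5.293), length = 1
  seg 4: (6.293,5.293) -> (-7.142,-8.142), length = 19
  seg 5: (-7.142,-8.142) -> (6.293,-21.577), length = 19
  seg 6: (6.293,-21.577) -> (20.435,-35.719), length = 20
Total = 81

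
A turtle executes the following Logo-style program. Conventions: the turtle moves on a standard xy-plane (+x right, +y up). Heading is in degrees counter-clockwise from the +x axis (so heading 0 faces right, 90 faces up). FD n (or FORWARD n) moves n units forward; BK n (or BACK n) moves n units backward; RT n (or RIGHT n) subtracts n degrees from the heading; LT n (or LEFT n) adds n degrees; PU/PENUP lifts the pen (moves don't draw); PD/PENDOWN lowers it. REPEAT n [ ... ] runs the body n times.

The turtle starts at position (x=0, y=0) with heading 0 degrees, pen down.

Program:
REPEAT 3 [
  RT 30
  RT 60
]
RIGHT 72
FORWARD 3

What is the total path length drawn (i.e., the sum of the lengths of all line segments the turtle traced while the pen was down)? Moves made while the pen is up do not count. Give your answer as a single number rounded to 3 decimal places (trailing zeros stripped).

Executing turtle program step by step:
Start: pos=(0,0), heading=0, pen down
REPEAT 3 [
  -- iteration 1/3 --
  RT 30: heading 0 -> 330
  RT 60: heading 330 -> 270
  -- iteration 2/3 --
  RT 30: heading 270 -> 240
  RT 60: heading 240 -> 180
  -- iteration 3/3 --
  RT 30: heading 180 -> 150
  RT 60: heading 150 -> 90
]
RT 72: heading 90 -> 18
FD 3: (0,0) -> (2.853,0.927) [heading=18, draw]
Final: pos=(2.853,0.927), heading=18, 1 segment(s) drawn

Segment lengths:
  seg 1: (0,0) -> (2.853,0.927), length = 3
Total = 3

Answer: 3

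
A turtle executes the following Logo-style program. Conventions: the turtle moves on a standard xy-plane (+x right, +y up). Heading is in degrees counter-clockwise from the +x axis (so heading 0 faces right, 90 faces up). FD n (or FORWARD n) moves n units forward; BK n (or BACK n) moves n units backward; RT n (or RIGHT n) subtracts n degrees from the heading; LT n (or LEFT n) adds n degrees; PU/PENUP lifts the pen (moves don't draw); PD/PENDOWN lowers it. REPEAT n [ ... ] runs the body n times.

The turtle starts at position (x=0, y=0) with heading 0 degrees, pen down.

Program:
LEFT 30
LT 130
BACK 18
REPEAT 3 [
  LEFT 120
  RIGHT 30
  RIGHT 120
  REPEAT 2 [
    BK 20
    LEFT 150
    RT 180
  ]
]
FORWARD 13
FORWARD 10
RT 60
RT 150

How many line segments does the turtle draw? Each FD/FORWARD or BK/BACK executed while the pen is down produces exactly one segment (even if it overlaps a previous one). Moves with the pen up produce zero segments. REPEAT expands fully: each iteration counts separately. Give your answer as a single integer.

Executing turtle program step by step:
Start: pos=(0,0), heading=0, pen down
LT 30: heading 0 -> 30
LT 130: heading 30 -> 160
BK 18: (0,0) -> (16.914,-6.156) [heading=160, draw]
REPEAT 3 [
  -- iteration 1/3 --
  LT 120: heading 160 -> 280
  RT 30: heading 280 -> 250
  RT 120: heading 250 -> 130
  REPEAT 2 [
    -- iteration 1/2 --
    BK 20: (16.914,-6.156) -> (29.77,-21.477) [heading=130, draw]
    LT 150: heading 130 -> 280
    RT 180: heading 280 -> 100
    -- iteration 2/2 --
    BK 20: (29.77,-21.477) -> (33.243,-41.173) [heading=100, draw]
    LT 150: heading 100 -> 250
    RT 180: heading 250 -> 70
  ]
  -- iteration 2/3 --
  LT 120: heading 70 -> 190
  RT 30: heading 190 -> 160
  RT 120: heading 160 -> 40
  REPEAT 2 [
    -- iteration 1/2 --
    BK 20: (33.243,-41.173) -> (17.922,-54.029) [heading=40, draw]
    LT 150: heading 40 -> 190
    RT 180: heading 190 -> 10
    -- iteration 2/2 --
    BK 20: (17.922,-54.029) -> (-1.774,-57.502) [heading=10, draw]
    LT 150: heading 10 -> 160
    RT 180: heading 160 -> 340
  ]
  -- iteration 3/3 --
  LT 120: heading 340 -> 100
  RT 30: heading 100 -> 70
  RT 120: heading 70 -> 310
  REPEAT 2 [
    -- iteration 1/2 --
    BK 20: (-1.774,-57.502) -> (-14.63,-42.181) [heading=310, draw]
    LT 150: heading 310 -> 100
    RT 180: heading 100 -> 280
    -- iteration 2/2 --
    BK 20: (-14.63,-42.181) -> (-18.103,-22.485) [heading=280, draw]
    LT 150: heading 280 -> 70
    RT 180: heading 70 -> 250
  ]
]
FD 13: (-18.103,-22.485) -> (-22.549,-34.701) [heading=250, draw]
FD 10: (-22.549,-34.701) -> (-25.969,-44.098) [heading=250, draw]
RT 60: heading 250 -> 190
RT 150: heading 190 -> 40
Final: pos=(-25.969,-44.098), heading=40, 9 segment(s) drawn
Segments drawn: 9

Answer: 9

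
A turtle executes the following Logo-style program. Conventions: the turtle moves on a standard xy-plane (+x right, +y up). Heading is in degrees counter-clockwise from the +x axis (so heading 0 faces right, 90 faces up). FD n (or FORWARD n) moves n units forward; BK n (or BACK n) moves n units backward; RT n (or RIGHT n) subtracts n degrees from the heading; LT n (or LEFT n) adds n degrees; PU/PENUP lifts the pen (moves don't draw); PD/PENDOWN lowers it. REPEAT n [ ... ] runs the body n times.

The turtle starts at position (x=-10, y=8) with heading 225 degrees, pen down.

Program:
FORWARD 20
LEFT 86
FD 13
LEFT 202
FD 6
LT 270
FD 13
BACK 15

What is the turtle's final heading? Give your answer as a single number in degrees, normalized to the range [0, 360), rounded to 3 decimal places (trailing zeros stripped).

Answer: 63

Derivation:
Executing turtle program step by step:
Start: pos=(-10,8), heading=225, pen down
FD 20: (-10,8) -> (-24.142,-6.142) [heading=225, draw]
LT 86: heading 225 -> 311
FD 13: (-24.142,-6.142) -> (-15.613,-15.953) [heading=311, draw]
LT 202: heading 311 -> 153
FD 6: (-15.613,-15.953) -> (-20.959,-13.229) [heading=153, draw]
LT 270: heading 153 -> 63
FD 13: (-20.959,-13.229) -> (-15.058,-1.646) [heading=63, draw]
BK 15: (-15.058,-1.646) -> (-21.867,-15.011) [heading=63, draw]
Final: pos=(-21.867,-15.011), heading=63, 5 segment(s) drawn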